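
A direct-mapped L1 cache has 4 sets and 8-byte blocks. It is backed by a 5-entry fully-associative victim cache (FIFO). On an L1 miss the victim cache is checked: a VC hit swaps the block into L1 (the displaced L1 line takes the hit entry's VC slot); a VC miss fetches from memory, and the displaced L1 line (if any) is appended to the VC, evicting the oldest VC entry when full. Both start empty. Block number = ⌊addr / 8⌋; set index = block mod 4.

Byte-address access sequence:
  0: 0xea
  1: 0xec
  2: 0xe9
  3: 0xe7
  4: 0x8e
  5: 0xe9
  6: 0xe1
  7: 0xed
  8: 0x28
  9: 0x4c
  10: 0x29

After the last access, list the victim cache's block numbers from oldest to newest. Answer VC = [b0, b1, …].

#0 0xea→b29/s1 MISS; vc=[]
#1 0xec→b29/s1 L1-HIT; vc=[]
#2 0xe9→b29/s1 L1-HIT; vc=[]
#3 0xe7→b28/s0 MISS; vc=[]
#4 0x8e→b17/s1 MISS; vc=[29]
#5 0xe9→b29/s1 VC-HIT; vc=[17]
#6 0xe1→b28/s0 L1-HIT; vc=[17]
#7 0xed→b29/s1 L1-HIT; vc=[17]
#8 0x28→b5/s1 MISS; vc=[17,29]
#9 0x4c→b9/s1 MISS; vc=[17,29,5]
#10 0x29→b5/s1 VC-HIT; vc=[17,29,9]

VC = [17, 29, 9]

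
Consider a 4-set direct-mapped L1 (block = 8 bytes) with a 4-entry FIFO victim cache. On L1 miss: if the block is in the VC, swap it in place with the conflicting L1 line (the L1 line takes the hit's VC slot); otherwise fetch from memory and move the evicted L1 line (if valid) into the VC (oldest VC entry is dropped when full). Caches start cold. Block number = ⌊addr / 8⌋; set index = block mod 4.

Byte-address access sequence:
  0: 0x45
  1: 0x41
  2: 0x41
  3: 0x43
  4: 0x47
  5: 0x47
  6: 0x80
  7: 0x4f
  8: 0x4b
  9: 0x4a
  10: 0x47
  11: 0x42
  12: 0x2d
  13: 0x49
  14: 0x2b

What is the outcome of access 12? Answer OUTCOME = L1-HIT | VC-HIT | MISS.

  [0] addr=0x45 blk=8 s=0: MISS | VC []
  [1] addr=0x41 blk=8 s=0: L1-HIT | VC []
  [2] addr=0x41 blk=8 s=0: L1-HIT | VC []
  [3] addr=0x43 blk=8 s=0: L1-HIT | VC []
  [4] addr=0x47 blk=8 s=0: L1-HIT | VC []
  [5] addr=0x47 blk=8 s=0: L1-HIT | VC []
  [6] addr=0x80 blk=16 s=0: MISS | VC [8]
  [7] addr=0x4f blk=9 s=1: MISS | VC [8]
  [8] addr=0x4b blk=9 s=1: L1-HIT | VC [8]
  [9] addr=0x4a blk=9 s=1: L1-HIT | VC [8]
  [10] addr=0x47 blk=8 s=0: VC-HIT | VC [16]
  [11] addr=0x42 blk=8 s=0: L1-HIT | VC [16]
  [12] addr=0x2d blk=5 s=1: MISS | VC [16, 9]
  [13] addr=0x49 blk=9 s=1: VC-HIT | VC [16, 5]
  [14] addr=0x2b blk=5 s=1: VC-HIT | VC [16, 9]

OUTCOME = MISS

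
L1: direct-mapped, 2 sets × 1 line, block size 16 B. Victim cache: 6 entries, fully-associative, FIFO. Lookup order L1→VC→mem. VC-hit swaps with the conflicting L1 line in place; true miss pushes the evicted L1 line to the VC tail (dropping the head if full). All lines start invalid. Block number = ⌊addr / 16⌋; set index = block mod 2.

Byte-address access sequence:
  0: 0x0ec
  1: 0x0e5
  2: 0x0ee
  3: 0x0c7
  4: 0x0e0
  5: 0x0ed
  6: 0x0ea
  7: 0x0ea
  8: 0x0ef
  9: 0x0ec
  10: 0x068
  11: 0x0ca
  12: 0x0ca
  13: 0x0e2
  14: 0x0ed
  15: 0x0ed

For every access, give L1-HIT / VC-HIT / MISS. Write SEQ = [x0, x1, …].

  [0] addr=0xec blk=14 s=0: MISS | VC []
  [1] addr=0xe5 blk=14 s=0: L1-HIT | VC []
  [2] addr=0xee blk=14 s=0: L1-HIT | VC []
  [3] addr=0xc7 blk=12 s=0: MISS | VC [14]
  [4] addr=0xe0 blk=14 s=0: VC-HIT | VC [12]
  [5] addr=0xed blk=14 s=0: L1-HIT | VC [12]
  [6] addr=0xea blk=14 s=0: L1-HIT | VC [12]
  [7] addr=0xea blk=14 s=0: L1-HIT | VC [12]
  [8] addr=0xef blk=14 s=0: L1-HIT | VC [12]
  [9] addr=0xec blk=14 s=0: L1-HIT | VC [12]
  [10] addr=0x68 blk=6 s=0: MISS | VC [12, 14]
  [11] addr=0xca blk=12 s=0: VC-HIT | VC [6, 14]
  [12] addr=0xca blk=12 s=0: L1-HIT | VC [6, 14]
  [13] addr=0xe2 blk=14 s=0: VC-HIT | VC [6, 12]
  [14] addr=0xed blk=14 s=0: L1-HIT | VC [6, 12]
  [15] addr=0xed blk=14 s=0: L1-HIT | VC [6, 12]

SEQ = [MISS, L1-HIT, L1-HIT, MISS, VC-HIT, L1-HIT, L1-HIT, L1-HIT, L1-HIT, L1-HIT, MISS, VC-HIT, L1-HIT, VC-HIT, L1-HIT, L1-HIT]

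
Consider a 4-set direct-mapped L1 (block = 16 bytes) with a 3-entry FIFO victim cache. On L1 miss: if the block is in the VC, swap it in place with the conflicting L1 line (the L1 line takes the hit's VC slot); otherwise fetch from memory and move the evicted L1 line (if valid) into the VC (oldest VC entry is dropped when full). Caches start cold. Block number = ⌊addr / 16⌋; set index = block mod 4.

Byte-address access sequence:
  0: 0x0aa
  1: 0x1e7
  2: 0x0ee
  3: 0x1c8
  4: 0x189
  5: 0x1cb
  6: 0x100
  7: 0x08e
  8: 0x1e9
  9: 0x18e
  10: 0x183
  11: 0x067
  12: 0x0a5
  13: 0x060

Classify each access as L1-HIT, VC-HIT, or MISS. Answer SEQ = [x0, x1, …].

#0 0xaa→b10/s2 MISS; vc=[]
#1 0x1e7→b30/s2 MISS; vc=[10]
#2 0xee→b14/s2 MISS; vc=[10,30]
#3 0x1c8→b28/s0 MISS; vc=[10,30]
#4 0x189→b24/s0 MISS; vc=[10,30,28]
#5 0x1cb→b28/s0 VC-HIT; vc=[10,30,24]
#6 0x100→b16/s0 MISS; vc=[30,24,28]
#7 0x8e→b8/s0 MISS; vc=[24,28,16]
#8 0x1e9→b30/s2 MISS; vc=[28,16,14]
#9 0x18e→b24/s0 MISS; vc=[16,14,8]
#10 0x183→b24/s0 L1-HIT; vc=[16,14,8]
#11 0x67→b6/s2 MISS; vc=[14,8,30]
#12 0xa5→b10/s2 MISS; vc=[8,30,6]
#13 0x60→b6/s2 VC-HIT; vc=[8,30,10]

SEQ = [MISS, MISS, MISS, MISS, MISS, VC-HIT, MISS, MISS, MISS, MISS, L1-HIT, MISS, MISS, VC-HIT]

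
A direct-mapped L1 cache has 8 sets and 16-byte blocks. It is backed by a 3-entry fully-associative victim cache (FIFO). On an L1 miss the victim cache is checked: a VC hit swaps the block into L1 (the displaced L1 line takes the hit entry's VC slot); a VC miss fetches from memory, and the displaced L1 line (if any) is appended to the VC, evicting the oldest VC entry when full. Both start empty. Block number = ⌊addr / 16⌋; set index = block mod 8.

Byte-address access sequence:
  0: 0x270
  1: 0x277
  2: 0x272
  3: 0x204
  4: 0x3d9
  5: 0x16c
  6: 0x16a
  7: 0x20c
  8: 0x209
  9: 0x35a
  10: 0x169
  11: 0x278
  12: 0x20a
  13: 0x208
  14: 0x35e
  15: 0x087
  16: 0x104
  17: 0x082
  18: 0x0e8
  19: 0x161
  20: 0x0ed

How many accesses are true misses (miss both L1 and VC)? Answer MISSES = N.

  [0] addr=0x270 blk=39 s=7: MISS | VC []
  [1] addr=0x277 blk=39 s=7: L1-HIT | VC []
  [2] addr=0x272 blk=39 s=7: L1-HIT | VC []
  [3] addr=0x204 blk=32 s=0: MISS | VC []
  [4] addr=0x3d9 blk=61 s=5: MISS | VC []
  [5] addr=0x16c blk=22 s=6: MISS | VC []
  [6] addr=0x16a blk=22 s=6: L1-HIT | VC []
  [7] addr=0x20c blk=32 s=0: L1-HIT | VC []
  [8] addr=0x209 blk=32 s=0: L1-HIT | VC []
  [9] addr=0x35a blk=53 s=5: MISS | VC [61]
  [10] addr=0x169 blk=22 s=6: L1-HIT | VC [61]
  [11] addr=0x278 blk=39 s=7: L1-HIT | VC [61]
  [12] addr=0x20a blk=32 s=0: L1-HIT | VC [61]
  [13] addr=0x208 blk=32 s=0: L1-HIT | VC [61]
  [14] addr=0x35e blk=53 s=5: L1-HIT | VC [61]
  [15] addr=0x87 blk=8 s=0: MISS | VC [61, 32]
  [16] addr=0x104 blk=16 s=0: MISS | VC [61, 32, 8]
  [17] addr=0x82 blk=8 s=0: VC-HIT | VC [61, 32, 16]
  [18] addr=0xe8 blk=14 s=6: MISS | VC [32, 16, 22]
  [19] addr=0x161 blk=22 s=6: VC-HIT | VC [32, 16, 14]
  [20] addr=0xed blk=14 s=6: VC-HIT | VC [32, 16, 22]

MISSES = 8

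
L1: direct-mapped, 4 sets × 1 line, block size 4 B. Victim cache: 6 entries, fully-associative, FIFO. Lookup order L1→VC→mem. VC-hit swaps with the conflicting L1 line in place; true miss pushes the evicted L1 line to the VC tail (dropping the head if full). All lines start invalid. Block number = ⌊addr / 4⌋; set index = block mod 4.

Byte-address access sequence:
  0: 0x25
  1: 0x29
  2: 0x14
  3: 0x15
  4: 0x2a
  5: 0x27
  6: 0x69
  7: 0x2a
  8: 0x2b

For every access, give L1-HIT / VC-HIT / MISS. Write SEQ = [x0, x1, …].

SEQ = [MISS, MISS, MISS, L1-HIT, L1-HIT, VC-HIT, MISS, VC-HIT, L1-HIT]

  [0] addr=0x25 blk=9 s=1: MISS | VC []
  [1] addr=0x29 blk=10 s=2: MISS | VC []
  [2] addr=0x14 blk=5 s=1: MISS | VC [9]
  [3] addr=0x15 blk=5 s=1: L1-HIT | VC [9]
  [4] addr=0x2a blk=10 s=2: L1-HIT | VC [9]
  [5] addr=0x27 blk=9 s=1: VC-HIT | VC [5]
  [6] addr=0x69 blk=26 s=2: MISS | VC [5, 10]
  [7] addr=0x2a blk=10 s=2: VC-HIT | VC [5, 26]
  [8] addr=0x2b blk=10 s=2: L1-HIT | VC [5, 26]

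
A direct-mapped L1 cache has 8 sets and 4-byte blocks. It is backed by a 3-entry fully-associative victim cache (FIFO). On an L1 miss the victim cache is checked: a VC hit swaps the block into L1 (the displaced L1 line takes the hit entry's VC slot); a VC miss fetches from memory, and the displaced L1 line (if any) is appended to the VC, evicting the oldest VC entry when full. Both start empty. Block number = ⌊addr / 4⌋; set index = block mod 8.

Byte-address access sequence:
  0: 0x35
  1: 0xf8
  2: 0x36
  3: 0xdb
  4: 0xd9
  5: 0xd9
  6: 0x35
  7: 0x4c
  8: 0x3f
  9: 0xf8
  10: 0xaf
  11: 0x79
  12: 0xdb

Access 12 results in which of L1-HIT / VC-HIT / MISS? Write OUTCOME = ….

  [0] addr=0x35 blk=13 s=5: MISS | VC []
  [1] addr=0xf8 blk=62 s=6: MISS | VC []
  [2] addr=0x36 blk=13 s=5: L1-HIT | VC []
  [3] addr=0xdb blk=54 s=6: MISS | VC [62]
  [4] addr=0xd9 blk=54 s=6: L1-HIT | VC [62]
  [5] addr=0xd9 blk=54 s=6: L1-HIT | VC [62]
  [6] addr=0x35 blk=13 s=5: L1-HIT | VC [62]
  [7] addr=0x4c blk=19 s=3: MISS | VC [62]
  [8] addr=0x3f blk=15 s=7: MISS | VC [62]
  [9] addr=0xf8 blk=62 s=6: VC-HIT | VC [54]
  [10] addr=0xaf blk=43 s=3: MISS | VC [54, 19]
  [11] addr=0x79 blk=30 s=6: MISS | VC [54, 19, 62]
  [12] addr=0xdb blk=54 s=6: VC-HIT | VC [30, 19, 62]

OUTCOME = VC-HIT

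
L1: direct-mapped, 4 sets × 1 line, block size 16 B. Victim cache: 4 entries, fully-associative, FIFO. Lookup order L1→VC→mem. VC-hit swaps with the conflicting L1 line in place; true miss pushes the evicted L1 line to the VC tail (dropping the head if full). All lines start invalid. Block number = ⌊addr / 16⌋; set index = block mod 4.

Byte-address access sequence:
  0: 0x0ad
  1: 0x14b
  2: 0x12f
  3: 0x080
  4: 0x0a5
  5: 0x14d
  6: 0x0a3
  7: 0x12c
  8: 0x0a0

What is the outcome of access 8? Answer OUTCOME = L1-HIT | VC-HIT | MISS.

0: 0xad (blk 10, set 2) → MISS  vc=[]
1: 0x14b (blk 20, set 0) → MISS  vc=[]
2: 0x12f (blk 18, set 2) → MISS  vc=[10]
3: 0x80 (blk 8, set 0) → MISS  vc=[10, 20]
4: 0xa5 (blk 10, set 2) → VC-HIT  vc=[18, 20]
5: 0x14d (blk 20, set 0) → VC-HIT  vc=[18, 8]
6: 0xa3 (blk 10, set 2) → L1-HIT  vc=[18, 8]
7: 0x12c (blk 18, set 2) → VC-HIT  vc=[10, 8]
8: 0xa0 (blk 10, set 2) → VC-HIT  vc=[18, 8]

OUTCOME = VC-HIT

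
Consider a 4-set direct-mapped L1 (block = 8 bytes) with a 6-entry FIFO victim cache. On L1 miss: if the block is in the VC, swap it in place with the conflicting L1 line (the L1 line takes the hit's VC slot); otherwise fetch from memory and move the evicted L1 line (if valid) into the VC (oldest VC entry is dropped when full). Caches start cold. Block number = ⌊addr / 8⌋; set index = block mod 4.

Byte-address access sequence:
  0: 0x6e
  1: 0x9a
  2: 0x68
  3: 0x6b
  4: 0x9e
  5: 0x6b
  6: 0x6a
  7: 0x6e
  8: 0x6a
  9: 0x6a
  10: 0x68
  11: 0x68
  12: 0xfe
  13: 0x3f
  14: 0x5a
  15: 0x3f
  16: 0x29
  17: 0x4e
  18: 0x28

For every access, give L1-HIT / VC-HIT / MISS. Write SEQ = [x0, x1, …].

SEQ = [MISS, MISS, L1-HIT, L1-HIT, L1-HIT, L1-HIT, L1-HIT, L1-HIT, L1-HIT, L1-HIT, L1-HIT, L1-HIT, MISS, MISS, MISS, VC-HIT, MISS, MISS, VC-HIT]

#0 0x6e→b13/s1 MISS; vc=[]
#1 0x9a→b19/s3 MISS; vc=[]
#2 0x68→b13/s1 L1-HIT; vc=[]
#3 0x6b→b13/s1 L1-HIT; vc=[]
#4 0x9e→b19/s3 L1-HIT; vc=[]
#5 0x6b→b13/s1 L1-HIT; vc=[]
#6 0x6a→b13/s1 L1-HIT; vc=[]
#7 0x6e→b13/s1 L1-HIT; vc=[]
#8 0x6a→b13/s1 L1-HIT; vc=[]
#9 0x6a→b13/s1 L1-HIT; vc=[]
#10 0x68→b13/s1 L1-HIT; vc=[]
#11 0x68→b13/s1 L1-HIT; vc=[]
#12 0xfe→b31/s3 MISS; vc=[19]
#13 0x3f→b7/s3 MISS; vc=[19,31]
#14 0x5a→b11/s3 MISS; vc=[19,31,7]
#15 0x3f→b7/s3 VC-HIT; vc=[19,31,11]
#16 0x29→b5/s1 MISS; vc=[19,31,11,13]
#17 0x4e→b9/s1 MISS; vc=[19,31,11,13,5]
#18 0x28→b5/s1 VC-HIT; vc=[19,31,11,13,9]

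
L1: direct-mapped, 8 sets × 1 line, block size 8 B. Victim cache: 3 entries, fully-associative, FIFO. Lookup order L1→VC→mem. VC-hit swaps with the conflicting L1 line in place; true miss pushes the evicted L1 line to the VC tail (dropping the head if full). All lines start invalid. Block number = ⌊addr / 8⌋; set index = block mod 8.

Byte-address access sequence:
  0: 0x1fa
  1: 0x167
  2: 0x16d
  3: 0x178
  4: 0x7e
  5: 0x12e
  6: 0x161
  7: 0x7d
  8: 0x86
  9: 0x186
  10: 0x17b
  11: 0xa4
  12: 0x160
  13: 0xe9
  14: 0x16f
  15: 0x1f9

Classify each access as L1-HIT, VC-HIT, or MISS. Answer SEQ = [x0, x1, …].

0: 0x1fa (blk 63, set 7) → MISS  vc=[]
1: 0x167 (blk 44, set 4) → MISS  vc=[]
2: 0x16d (blk 45, set 5) → MISS  vc=[]
3: 0x178 (blk 47, set 7) → MISS  vc=[63]
4: 0x7e (blk 15, set 7) → MISS  vc=[63, 47]
5: 0x12e (blk 37, set 5) → MISS  vc=[63, 47, 45]
6: 0x161 (blk 44, set 4) → L1-HIT  vc=[63, 47, 45]
7: 0x7d (blk 15, set 7) → L1-HIT  vc=[63, 47, 45]
8: 0x86 (blk 16, set 0) → MISS  vc=[63, 47, 45]
9: 0x186 (blk 48, set 0) → MISS  vc=[47, 45, 16]
10: 0x17b (blk 47, set 7) → VC-HIT  vc=[15, 45, 16]
11: 0xa4 (blk 20, set 4) → MISS  vc=[45, 16, 44]
12: 0x160 (blk 44, set 4) → VC-HIT  vc=[45, 16, 20]
13: 0xe9 (blk 29, set 5) → MISS  vc=[16, 20, 37]
14: 0x16f (blk 45, set 5) → MISS  vc=[20, 37, 29]
15: 0x1f9 (blk 63, set 7) → MISS  vc=[37, 29, 47]

SEQ = [MISS, MISS, MISS, MISS, MISS, MISS, L1-HIT, L1-HIT, MISS, MISS, VC-HIT, MISS, VC-HIT, MISS, MISS, MISS]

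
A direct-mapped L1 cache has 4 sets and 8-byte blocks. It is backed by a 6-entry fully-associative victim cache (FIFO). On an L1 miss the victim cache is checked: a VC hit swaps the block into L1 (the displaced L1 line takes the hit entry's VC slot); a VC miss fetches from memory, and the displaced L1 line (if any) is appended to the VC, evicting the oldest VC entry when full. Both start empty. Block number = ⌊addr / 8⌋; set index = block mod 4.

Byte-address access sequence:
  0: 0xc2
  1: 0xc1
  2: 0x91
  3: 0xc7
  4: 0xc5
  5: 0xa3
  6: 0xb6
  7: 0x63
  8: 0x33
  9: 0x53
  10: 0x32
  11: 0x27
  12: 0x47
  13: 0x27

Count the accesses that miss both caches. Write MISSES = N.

MISSES = 9

  [0] addr=0xc2 blk=24 s=0: MISS | VC []
  [1] addr=0xc1 blk=24 s=0: L1-HIT | VC []
  [2] addr=0x91 blk=18 s=2: MISS | VC []
  [3] addr=0xc7 blk=24 s=0: L1-HIT | VC []
  [4] addr=0xc5 blk=24 s=0: L1-HIT | VC []
  [5] addr=0xa3 blk=20 s=0: MISS | VC [24]
  [6] addr=0xb6 blk=22 s=2: MISS | VC [24, 18]
  [7] addr=0x63 blk=12 s=0: MISS | VC [24, 18, 20]
  [8] addr=0x33 blk=6 s=2: MISS | VC [24, 18, 20, 22]
  [9] addr=0x53 blk=10 s=2: MISS | VC [24, 18, 20, 22, 6]
  [10] addr=0x32 blk=6 s=2: VC-HIT | VC [24, 18, 20, 22, 10]
  [11] addr=0x27 blk=4 s=0: MISS | VC [24, 18, 20, 22, 10, 12]
  [12] addr=0x47 blk=8 s=0: MISS | VC [18, 20, 22, 10, 12, 4]
  [13] addr=0x27 blk=4 s=0: VC-HIT | VC [18, 20, 22, 10, 12, 8]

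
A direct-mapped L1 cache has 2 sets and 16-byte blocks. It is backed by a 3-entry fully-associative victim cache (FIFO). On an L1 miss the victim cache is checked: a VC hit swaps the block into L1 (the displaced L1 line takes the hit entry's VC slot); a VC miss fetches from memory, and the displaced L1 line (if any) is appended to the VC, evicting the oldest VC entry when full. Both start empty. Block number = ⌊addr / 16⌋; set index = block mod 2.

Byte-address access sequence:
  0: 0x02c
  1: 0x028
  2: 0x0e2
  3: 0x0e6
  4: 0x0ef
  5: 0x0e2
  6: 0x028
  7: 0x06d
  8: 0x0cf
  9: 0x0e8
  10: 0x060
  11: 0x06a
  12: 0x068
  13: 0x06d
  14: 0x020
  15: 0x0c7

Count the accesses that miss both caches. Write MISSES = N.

0: 0x2c (blk 2, set 0) → MISS  vc=[]
1: 0x28 (blk 2, set 0) → L1-HIT  vc=[]
2: 0xe2 (blk 14, set 0) → MISS  vc=[2]
3: 0xe6 (blk 14, set 0) → L1-HIT  vc=[2]
4: 0xef (blk 14, set 0) → L1-HIT  vc=[2]
5: 0xe2 (blk 14, set 0) → L1-HIT  vc=[2]
6: 0x28 (blk 2, set 0) → VC-HIT  vc=[14]
7: 0x6d (blk 6, set 0) → MISS  vc=[14, 2]
8: 0xcf (blk 12, set 0) → MISS  vc=[14, 2, 6]
9: 0xe8 (blk 14, set 0) → VC-HIT  vc=[12, 2, 6]
10: 0x60 (blk 6, set 0) → VC-HIT  vc=[12, 2, 14]
11: 0x6a (blk 6, set 0) → L1-HIT  vc=[12, 2, 14]
12: 0x68 (blk 6, set 0) → L1-HIT  vc=[12, 2, 14]
13: 0x6d (blk 6, set 0) → L1-HIT  vc=[12, 2, 14]
14: 0x20 (blk 2, set 0) → VC-HIT  vc=[12, 6, 14]
15: 0xc7 (blk 12, set 0) → VC-HIT  vc=[2, 6, 14]

MISSES = 4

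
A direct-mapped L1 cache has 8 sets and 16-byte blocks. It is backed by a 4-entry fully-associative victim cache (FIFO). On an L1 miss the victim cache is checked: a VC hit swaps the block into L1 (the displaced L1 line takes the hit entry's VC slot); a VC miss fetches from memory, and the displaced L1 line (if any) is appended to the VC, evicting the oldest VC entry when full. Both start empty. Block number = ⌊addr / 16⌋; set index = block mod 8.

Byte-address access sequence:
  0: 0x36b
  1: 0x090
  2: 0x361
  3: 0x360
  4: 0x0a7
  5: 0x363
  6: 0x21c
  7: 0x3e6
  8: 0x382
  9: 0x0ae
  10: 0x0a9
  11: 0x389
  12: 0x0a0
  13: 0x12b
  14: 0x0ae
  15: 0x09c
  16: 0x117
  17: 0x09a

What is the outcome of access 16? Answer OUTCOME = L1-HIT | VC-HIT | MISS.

OUTCOME = MISS

  [0] addr=0x36b blk=54 s=6: MISS | VC []
  [1] addr=0x90 blk=9 s=1: MISS | VC []
  [2] addr=0x361 blk=54 s=6: L1-HIT | VC []
  [3] addr=0x360 blk=54 s=6: L1-HIT | VC []
  [4] addr=0xa7 blk=10 s=2: MISS | VC []
  [5] addr=0x363 blk=54 s=6: L1-HIT | VC []
  [6] addr=0x21c blk=33 s=1: MISS | VC [9]
  [7] addr=0x3e6 blk=62 s=6: MISS | VC [9, 54]
  [8] addr=0x382 blk=56 s=0: MISS | VC [9, 54]
  [9] addr=0xae blk=10 s=2: L1-HIT | VC [9, 54]
  [10] addr=0xa9 blk=10 s=2: L1-HIT | VC [9, 54]
  [11] addr=0x389 blk=56 s=0: L1-HIT | VC [9, 54]
  [12] addr=0xa0 blk=10 s=2: L1-HIT | VC [9, 54]
  [13] addr=0x12b blk=18 s=2: MISS | VC [9, 54, 10]
  [14] addr=0xae blk=10 s=2: VC-HIT | VC [9, 54, 18]
  [15] addr=0x9c blk=9 s=1: VC-HIT | VC [33, 54, 18]
  [16] addr=0x117 blk=17 s=1: MISS | VC [33, 54, 18, 9]
  [17] addr=0x9a blk=9 s=1: VC-HIT | VC [33, 54, 18, 17]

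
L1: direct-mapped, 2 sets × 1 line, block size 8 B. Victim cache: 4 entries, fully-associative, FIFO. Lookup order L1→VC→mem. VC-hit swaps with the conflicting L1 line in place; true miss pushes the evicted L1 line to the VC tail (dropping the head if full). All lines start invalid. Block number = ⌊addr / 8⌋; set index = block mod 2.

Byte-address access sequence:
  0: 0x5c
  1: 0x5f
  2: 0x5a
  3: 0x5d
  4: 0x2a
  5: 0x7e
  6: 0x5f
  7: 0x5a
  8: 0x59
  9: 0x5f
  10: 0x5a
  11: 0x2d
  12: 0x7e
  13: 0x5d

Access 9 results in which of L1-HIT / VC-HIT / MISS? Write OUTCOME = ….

OUTCOME = L1-HIT

#0 0x5c→b11/s1 MISS; vc=[]
#1 0x5f→b11/s1 L1-HIT; vc=[]
#2 0x5a→b11/s1 L1-HIT; vc=[]
#3 0x5d→b11/s1 L1-HIT; vc=[]
#4 0x2a→b5/s1 MISS; vc=[11]
#5 0x7e→b15/s1 MISS; vc=[11,5]
#6 0x5f→b11/s1 VC-HIT; vc=[15,5]
#7 0x5a→b11/s1 L1-HIT; vc=[15,5]
#8 0x59→b11/s1 L1-HIT; vc=[15,5]
#9 0x5f→b11/s1 L1-HIT; vc=[15,5]
#10 0x5a→b11/s1 L1-HIT; vc=[15,5]
#11 0x2d→b5/s1 VC-HIT; vc=[15,11]
#12 0x7e→b15/s1 VC-HIT; vc=[5,11]
#13 0x5d→b11/s1 VC-HIT; vc=[5,15]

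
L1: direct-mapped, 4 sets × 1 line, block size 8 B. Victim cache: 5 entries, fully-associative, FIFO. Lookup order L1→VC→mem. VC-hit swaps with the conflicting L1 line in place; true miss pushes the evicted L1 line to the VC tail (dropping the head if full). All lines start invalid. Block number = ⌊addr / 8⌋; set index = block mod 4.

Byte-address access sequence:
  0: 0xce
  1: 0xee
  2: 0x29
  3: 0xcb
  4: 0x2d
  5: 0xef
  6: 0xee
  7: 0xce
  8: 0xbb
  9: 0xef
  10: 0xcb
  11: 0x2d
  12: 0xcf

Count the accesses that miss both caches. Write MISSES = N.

MISSES = 4

#0 0xce→b25/s1 MISS; vc=[]
#1 0xee→b29/s1 MISS; vc=[25]
#2 0x29→b5/s1 MISS; vc=[25,29]
#3 0xcb→b25/s1 VC-HIT; vc=[5,29]
#4 0x2d→b5/s1 VC-HIT; vc=[25,29]
#5 0xef→b29/s1 VC-HIT; vc=[25,5]
#6 0xee→b29/s1 L1-HIT; vc=[25,5]
#7 0xce→b25/s1 VC-HIT; vc=[29,5]
#8 0xbb→b23/s3 MISS; vc=[29,5]
#9 0xef→b29/s1 VC-HIT; vc=[25,5]
#10 0xcb→b25/s1 VC-HIT; vc=[29,5]
#11 0x2d→b5/s1 VC-HIT; vc=[29,25]
#12 0xcf→b25/s1 VC-HIT; vc=[29,5]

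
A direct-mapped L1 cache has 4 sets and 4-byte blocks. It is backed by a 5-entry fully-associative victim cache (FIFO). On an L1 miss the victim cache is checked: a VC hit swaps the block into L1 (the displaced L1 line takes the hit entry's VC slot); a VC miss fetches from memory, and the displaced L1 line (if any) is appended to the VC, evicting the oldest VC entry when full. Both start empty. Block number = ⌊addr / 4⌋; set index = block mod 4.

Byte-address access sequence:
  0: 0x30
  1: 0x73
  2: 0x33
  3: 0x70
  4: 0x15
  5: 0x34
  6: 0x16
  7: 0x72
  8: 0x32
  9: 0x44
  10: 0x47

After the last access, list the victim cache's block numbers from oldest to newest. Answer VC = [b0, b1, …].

VC = [28, 13, 5]

#0 0x30→b12/s0 MISS; vc=[]
#1 0x73→b28/s0 MISS; vc=[12]
#2 0x33→b12/s0 VC-HIT; vc=[28]
#3 0x70→b28/s0 VC-HIT; vc=[12]
#4 0x15→b5/s1 MISS; vc=[12]
#5 0x34→b13/s1 MISS; vc=[12,5]
#6 0x16→b5/s1 VC-HIT; vc=[12,13]
#7 0x72→b28/s0 L1-HIT; vc=[12,13]
#8 0x32→b12/s0 VC-HIT; vc=[28,13]
#9 0x44→b17/s1 MISS; vc=[28,13,5]
#10 0x47→b17/s1 L1-HIT; vc=[28,13,5]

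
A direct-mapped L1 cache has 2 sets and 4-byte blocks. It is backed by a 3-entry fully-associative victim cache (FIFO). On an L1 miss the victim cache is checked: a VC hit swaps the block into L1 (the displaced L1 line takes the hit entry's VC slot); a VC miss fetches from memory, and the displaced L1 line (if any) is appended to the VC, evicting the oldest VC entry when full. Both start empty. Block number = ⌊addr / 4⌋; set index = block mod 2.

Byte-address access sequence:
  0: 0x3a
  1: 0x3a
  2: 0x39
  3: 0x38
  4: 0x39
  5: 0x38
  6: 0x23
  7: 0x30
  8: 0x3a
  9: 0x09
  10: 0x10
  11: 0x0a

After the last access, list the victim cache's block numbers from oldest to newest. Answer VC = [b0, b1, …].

  [0] addr=0x3a blk=14 s=0: MISS | VC []
  [1] addr=0x3a blk=14 s=0: L1-HIT | VC []
  [2] addr=0x39 blk=14 s=0: L1-HIT | VC []
  [3] addr=0x38 blk=14 s=0: L1-HIT | VC []
  [4] addr=0x39 blk=14 s=0: L1-HIT | VC []
  [5] addr=0x38 blk=14 s=0: L1-HIT | VC []
  [6] addr=0x23 blk=8 s=0: MISS | VC [14]
  [7] addr=0x30 blk=12 s=0: MISS | VC [14, 8]
  [8] addr=0x3a blk=14 s=0: VC-HIT | VC [12, 8]
  [9] addr=0x9 blk=2 s=0: MISS | VC [12, 8, 14]
  [10] addr=0x10 blk=4 s=0: MISS | VC [8, 14, 2]
  [11] addr=0xa blk=2 s=0: VC-HIT | VC [8, 14, 4]

VC = [8, 14, 4]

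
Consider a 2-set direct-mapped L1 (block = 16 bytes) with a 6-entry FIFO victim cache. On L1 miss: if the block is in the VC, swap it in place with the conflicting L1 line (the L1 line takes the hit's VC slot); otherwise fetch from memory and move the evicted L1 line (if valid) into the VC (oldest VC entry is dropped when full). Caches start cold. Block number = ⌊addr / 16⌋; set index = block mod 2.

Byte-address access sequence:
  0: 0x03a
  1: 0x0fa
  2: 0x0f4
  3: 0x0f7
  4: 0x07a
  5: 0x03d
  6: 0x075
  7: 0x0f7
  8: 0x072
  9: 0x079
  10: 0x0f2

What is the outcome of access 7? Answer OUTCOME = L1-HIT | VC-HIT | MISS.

#0 0x3a→b3/s1 MISS; vc=[]
#1 0xfa→b15/s1 MISS; vc=[3]
#2 0xf4→b15/s1 L1-HIT; vc=[3]
#3 0xf7→b15/s1 L1-HIT; vc=[3]
#4 0x7a→b7/s1 MISS; vc=[3,15]
#5 0x3d→b3/s1 VC-HIT; vc=[7,15]
#6 0x75→b7/s1 VC-HIT; vc=[3,15]
#7 0xf7→b15/s1 VC-HIT; vc=[3,7]
#8 0x72→b7/s1 VC-HIT; vc=[3,15]
#9 0x79→b7/s1 L1-HIT; vc=[3,15]
#10 0xf2→b15/s1 VC-HIT; vc=[3,7]

OUTCOME = VC-HIT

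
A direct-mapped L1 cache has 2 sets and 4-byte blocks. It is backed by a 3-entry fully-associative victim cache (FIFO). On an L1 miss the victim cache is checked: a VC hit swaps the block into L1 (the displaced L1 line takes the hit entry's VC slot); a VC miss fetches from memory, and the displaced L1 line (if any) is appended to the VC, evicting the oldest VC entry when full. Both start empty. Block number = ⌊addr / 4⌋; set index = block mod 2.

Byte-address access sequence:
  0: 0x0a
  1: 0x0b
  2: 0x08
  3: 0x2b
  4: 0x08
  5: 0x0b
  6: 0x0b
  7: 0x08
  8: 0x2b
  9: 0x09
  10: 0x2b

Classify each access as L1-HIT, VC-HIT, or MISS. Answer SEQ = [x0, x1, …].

SEQ = [MISS, L1-HIT, L1-HIT, MISS, VC-HIT, L1-HIT, L1-HIT, L1-HIT, VC-HIT, VC-HIT, VC-HIT]

0: 0xa (blk 2, set 0) → MISS  vc=[]
1: 0xb (blk 2, set 0) → L1-HIT  vc=[]
2: 0x8 (blk 2, set 0) → L1-HIT  vc=[]
3: 0x2b (blk 10, set 0) → MISS  vc=[2]
4: 0x8 (blk 2, set 0) → VC-HIT  vc=[10]
5: 0xb (blk 2, set 0) → L1-HIT  vc=[10]
6: 0xb (blk 2, set 0) → L1-HIT  vc=[10]
7: 0x8 (blk 2, set 0) → L1-HIT  vc=[10]
8: 0x2b (blk 10, set 0) → VC-HIT  vc=[2]
9: 0x9 (blk 2, set 0) → VC-HIT  vc=[10]
10: 0x2b (blk 10, set 0) → VC-HIT  vc=[2]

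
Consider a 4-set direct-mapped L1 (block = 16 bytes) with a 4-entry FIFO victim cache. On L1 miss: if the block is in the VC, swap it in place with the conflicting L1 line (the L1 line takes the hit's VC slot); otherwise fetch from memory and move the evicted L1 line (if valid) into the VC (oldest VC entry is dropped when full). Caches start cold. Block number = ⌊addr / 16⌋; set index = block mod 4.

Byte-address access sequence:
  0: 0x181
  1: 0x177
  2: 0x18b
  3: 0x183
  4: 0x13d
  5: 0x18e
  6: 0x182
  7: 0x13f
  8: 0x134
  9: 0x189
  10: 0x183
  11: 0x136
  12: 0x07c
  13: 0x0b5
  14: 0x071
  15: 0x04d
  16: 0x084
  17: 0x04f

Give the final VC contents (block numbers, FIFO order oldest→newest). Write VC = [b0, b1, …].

VC = [19, 11, 24, 8]

#0 0x181→b24/s0 MISS; vc=[]
#1 0x177→b23/s3 MISS; vc=[]
#2 0x18b→b24/s0 L1-HIT; vc=[]
#3 0x183→b24/s0 L1-HIT; vc=[]
#4 0x13d→b19/s3 MISS; vc=[23]
#5 0x18e→b24/s0 L1-HIT; vc=[23]
#6 0x182→b24/s0 L1-HIT; vc=[23]
#7 0x13f→b19/s3 L1-HIT; vc=[23]
#8 0x134→b19/s3 L1-HIT; vc=[23]
#9 0x189→b24/s0 L1-HIT; vc=[23]
#10 0x183→b24/s0 L1-HIT; vc=[23]
#11 0x136→b19/s3 L1-HIT; vc=[23]
#12 0x7c→b7/s3 MISS; vc=[23,19]
#13 0xb5→b11/s3 MISS; vc=[23,19,7]
#14 0x71→b7/s3 VC-HIT; vc=[23,19,11]
#15 0x4d→b4/s0 MISS; vc=[23,19,11,24]
#16 0x84→b8/s0 MISS; vc=[19,11,24,4]
#17 0x4f→b4/s0 VC-HIT; vc=[19,11,24,8]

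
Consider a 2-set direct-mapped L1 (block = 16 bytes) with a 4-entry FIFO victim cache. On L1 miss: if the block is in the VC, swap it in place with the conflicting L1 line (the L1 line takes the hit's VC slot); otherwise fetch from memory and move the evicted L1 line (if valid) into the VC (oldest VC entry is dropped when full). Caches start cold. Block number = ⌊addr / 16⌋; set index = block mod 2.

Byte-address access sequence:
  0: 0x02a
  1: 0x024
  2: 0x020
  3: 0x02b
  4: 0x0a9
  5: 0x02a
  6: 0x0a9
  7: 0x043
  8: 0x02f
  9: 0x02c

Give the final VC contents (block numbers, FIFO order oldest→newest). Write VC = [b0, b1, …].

#0 0x2a→b2/s0 MISS; vc=[]
#1 0x24→b2/s0 L1-HIT; vc=[]
#2 0x20→b2/s0 L1-HIT; vc=[]
#3 0x2b→b2/s0 L1-HIT; vc=[]
#4 0xa9→b10/s0 MISS; vc=[2]
#5 0x2a→b2/s0 VC-HIT; vc=[10]
#6 0xa9→b10/s0 VC-HIT; vc=[2]
#7 0x43→b4/s0 MISS; vc=[2,10]
#8 0x2f→b2/s0 VC-HIT; vc=[4,10]
#9 0x2c→b2/s0 L1-HIT; vc=[4,10]

VC = [4, 10]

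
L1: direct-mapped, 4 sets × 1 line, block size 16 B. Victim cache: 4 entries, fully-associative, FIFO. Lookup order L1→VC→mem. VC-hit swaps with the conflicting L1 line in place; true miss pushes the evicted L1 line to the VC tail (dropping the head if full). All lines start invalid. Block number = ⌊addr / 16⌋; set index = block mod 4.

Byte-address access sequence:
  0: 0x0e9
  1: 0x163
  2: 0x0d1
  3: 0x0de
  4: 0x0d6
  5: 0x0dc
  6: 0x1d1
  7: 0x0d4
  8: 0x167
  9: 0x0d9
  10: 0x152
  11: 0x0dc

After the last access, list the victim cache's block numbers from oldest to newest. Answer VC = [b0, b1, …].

VC = [14, 29, 21]

0: 0xe9 (blk 14, set 2) → MISS  vc=[]
1: 0x163 (blk 22, set 2) → MISS  vc=[14]
2: 0xd1 (blk 13, set 1) → MISS  vc=[14]
3: 0xde (blk 13, set 1) → L1-HIT  vc=[14]
4: 0xd6 (blk 13, set 1) → L1-HIT  vc=[14]
5: 0xdc (blk 13, set 1) → L1-HIT  vc=[14]
6: 0x1d1 (blk 29, set 1) → MISS  vc=[14, 13]
7: 0xd4 (blk 13, set 1) → VC-HIT  vc=[14, 29]
8: 0x167 (blk 22, set 2) → L1-HIT  vc=[14, 29]
9: 0xd9 (blk 13, set 1) → L1-HIT  vc=[14, 29]
10: 0x152 (blk 21, set 1) → MISS  vc=[14, 29, 13]
11: 0xdc (blk 13, set 1) → VC-HIT  vc=[14, 29, 21]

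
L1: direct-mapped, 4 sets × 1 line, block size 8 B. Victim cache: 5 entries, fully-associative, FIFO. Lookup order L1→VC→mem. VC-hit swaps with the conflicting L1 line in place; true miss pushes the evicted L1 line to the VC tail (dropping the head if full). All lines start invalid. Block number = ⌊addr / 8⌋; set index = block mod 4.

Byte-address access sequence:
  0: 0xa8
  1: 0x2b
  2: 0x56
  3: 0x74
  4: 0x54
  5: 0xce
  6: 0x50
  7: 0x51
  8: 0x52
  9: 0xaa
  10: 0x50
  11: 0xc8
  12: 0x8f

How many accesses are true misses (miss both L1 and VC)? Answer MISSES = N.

MISSES = 6

  [0] addr=0xa8 blk=21 s=1: MISS | VC []
  [1] addr=0x2b blk=5 s=1: MISS | VC [21]
  [2] addr=0x56 blk=10 s=2: MISS | VC [21]
  [3] addr=0x74 blk=14 s=2: MISS | VC [21, 10]
  [4] addr=0x54 blk=10 s=2: VC-HIT | VC [21, 14]
  [5] addr=0xce blk=25 s=1: MISS | VC [21, 14, 5]
  [6] addr=0x50 blk=10 s=2: L1-HIT | VC [21, 14, 5]
  [7] addr=0x51 blk=10 s=2: L1-HIT | VC [21, 14, 5]
  [8] addr=0x52 blk=10 s=2: L1-HIT | VC [21, 14, 5]
  [9] addr=0xaa blk=21 s=1: VC-HIT | VC [25, 14, 5]
  [10] addr=0x50 blk=10 s=2: L1-HIT | VC [25, 14, 5]
  [11] addr=0xc8 blk=25 s=1: VC-HIT | VC [21, 14, 5]
  [12] addr=0x8f blk=17 s=1: MISS | VC [21, 14, 5, 25]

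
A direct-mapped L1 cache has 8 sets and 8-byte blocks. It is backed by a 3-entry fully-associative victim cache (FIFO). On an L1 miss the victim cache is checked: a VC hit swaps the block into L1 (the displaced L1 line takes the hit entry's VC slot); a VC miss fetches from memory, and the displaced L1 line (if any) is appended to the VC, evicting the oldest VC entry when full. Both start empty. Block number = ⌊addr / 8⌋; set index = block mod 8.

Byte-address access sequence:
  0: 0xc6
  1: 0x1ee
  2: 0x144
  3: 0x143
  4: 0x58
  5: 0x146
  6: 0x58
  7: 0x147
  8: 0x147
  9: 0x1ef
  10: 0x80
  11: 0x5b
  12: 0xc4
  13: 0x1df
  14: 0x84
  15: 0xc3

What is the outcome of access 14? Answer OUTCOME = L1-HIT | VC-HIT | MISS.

#0 0xc6→b24/s0 MISS; vc=[]
#1 0x1ee→b61/s5 MISS; vc=[]
#2 0x144→b40/s0 MISS; vc=[24]
#3 0x143→b40/s0 L1-HIT; vc=[24]
#4 0x58→b11/s3 MISS; vc=[24]
#5 0x146→b40/s0 L1-HIT; vc=[24]
#6 0x58→b11/s3 L1-HIT; vc=[24]
#7 0x147→b40/s0 L1-HIT; vc=[24]
#8 0x147→b40/s0 L1-HIT; vc=[24]
#9 0x1ef→b61/s5 L1-HIT; vc=[24]
#10 0x80→b16/s0 MISS; vc=[24,40]
#11 0x5b→b11/s3 L1-HIT; vc=[24,40]
#12 0xc4→b24/s0 VC-HIT; vc=[16,40]
#13 0x1df→b59/s3 MISS; vc=[16,40,11]
#14 0x84→b16/s0 VC-HIT; vc=[24,40,11]
#15 0xc3→b24/s0 VC-HIT; vc=[16,40,11]

OUTCOME = VC-HIT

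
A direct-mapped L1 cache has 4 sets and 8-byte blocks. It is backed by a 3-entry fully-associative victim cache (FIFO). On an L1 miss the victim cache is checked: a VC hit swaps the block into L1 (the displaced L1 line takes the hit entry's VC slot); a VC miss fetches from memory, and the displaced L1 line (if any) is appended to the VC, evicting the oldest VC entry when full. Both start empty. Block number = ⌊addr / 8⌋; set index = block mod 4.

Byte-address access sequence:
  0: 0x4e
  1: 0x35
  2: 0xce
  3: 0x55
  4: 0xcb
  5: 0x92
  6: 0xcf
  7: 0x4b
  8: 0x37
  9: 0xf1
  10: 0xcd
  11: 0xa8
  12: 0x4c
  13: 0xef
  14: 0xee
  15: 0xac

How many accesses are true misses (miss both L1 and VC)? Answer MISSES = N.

0: 0x4e (blk 9, set 1) → MISS  vc=[]
1: 0x35 (blk 6, set 2) → MISS  vc=[]
2: 0xce (blk 25, set 1) → MISS  vc=[9]
3: 0x55 (blk 10, set 2) → MISS  vc=[9, 6]
4: 0xcb (blk 25, set 1) → L1-HIT  vc=[9, 6]
5: 0x92 (blk 18, set 2) → MISS  vc=[9, 6, 10]
6: 0xcf (blk 25, set 1) → L1-HIT  vc=[9, 6, 10]
7: 0x4b (blk 9, set 1) → VC-HIT  vc=[25, 6, 10]
8: 0x37 (blk 6, set 2) → VC-HIT  vc=[25, 18, 10]
9: 0xf1 (blk 30, set 2) → MISS  vc=[18, 10, 6]
10: 0xcd (blk 25, set 1) → MISS  vc=[10, 6, 9]
11: 0xa8 (blk 21, set 1) → MISS  vc=[6, 9, 25]
12: 0x4c (blk 9, set 1) → VC-HIT  vc=[6, 21, 25]
13: 0xef (blk 29, set 1) → MISS  vc=[21, 25, 9]
14: 0xee (blk 29, set 1) → L1-HIT  vc=[21, 25, 9]
15: 0xac (blk 21, set 1) → VC-HIT  vc=[29, 25, 9]

MISSES = 9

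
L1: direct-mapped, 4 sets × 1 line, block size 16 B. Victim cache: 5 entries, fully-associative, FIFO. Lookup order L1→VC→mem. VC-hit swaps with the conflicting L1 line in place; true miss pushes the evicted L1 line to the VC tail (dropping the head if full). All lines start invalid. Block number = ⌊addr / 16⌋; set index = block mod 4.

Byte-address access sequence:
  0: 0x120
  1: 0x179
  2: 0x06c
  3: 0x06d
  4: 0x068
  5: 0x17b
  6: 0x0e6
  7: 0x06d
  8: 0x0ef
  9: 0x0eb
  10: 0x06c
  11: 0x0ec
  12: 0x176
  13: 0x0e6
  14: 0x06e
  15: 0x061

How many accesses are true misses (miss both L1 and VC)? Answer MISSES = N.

MISSES = 4

#0 0x120→b18/s2 MISS; vc=[]
#1 0x179→b23/s3 MISS; vc=[]
#2 0x6c→b6/s2 MISS; vc=[18]
#3 0x6d→b6/s2 L1-HIT; vc=[18]
#4 0x68→b6/s2 L1-HIT; vc=[18]
#5 0x17b→b23/s3 L1-HIT; vc=[18]
#6 0xe6→b14/s2 MISS; vc=[18,6]
#7 0x6d→b6/s2 VC-HIT; vc=[18,14]
#8 0xef→b14/s2 VC-HIT; vc=[18,6]
#9 0xeb→b14/s2 L1-HIT; vc=[18,6]
#10 0x6c→b6/s2 VC-HIT; vc=[18,14]
#11 0xec→b14/s2 VC-HIT; vc=[18,6]
#12 0x176→b23/s3 L1-HIT; vc=[18,6]
#13 0xe6→b14/s2 L1-HIT; vc=[18,6]
#14 0x6e→b6/s2 VC-HIT; vc=[18,14]
#15 0x61→b6/s2 L1-HIT; vc=[18,14]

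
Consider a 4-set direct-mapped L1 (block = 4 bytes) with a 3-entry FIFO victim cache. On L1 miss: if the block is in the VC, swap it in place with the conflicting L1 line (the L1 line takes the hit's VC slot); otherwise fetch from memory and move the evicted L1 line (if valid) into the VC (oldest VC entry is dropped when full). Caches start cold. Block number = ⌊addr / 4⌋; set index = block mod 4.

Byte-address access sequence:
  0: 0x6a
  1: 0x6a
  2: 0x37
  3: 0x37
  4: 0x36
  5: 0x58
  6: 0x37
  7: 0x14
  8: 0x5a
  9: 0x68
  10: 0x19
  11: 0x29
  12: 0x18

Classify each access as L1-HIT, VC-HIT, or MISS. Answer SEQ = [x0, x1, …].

  [0] addr=0x6a blk=26 s=2: MISS | VC []
  [1] addr=0x6a blk=26 s=2: L1-HIT | VC []
  [2] addr=0x37 blk=13 s=1: MISS | VC []
  [3] addr=0x37 blk=13 s=1: L1-HIT | VC []
  [4] addr=0x36 blk=13 s=1: L1-HIT | VC []
  [5] addr=0x58 blk=22 s=2: MISS | VC [26]
  [6] addr=0x37 blk=13 s=1: L1-HIT | VC [26]
  [7] addr=0x14 blk=5 s=1: MISS | VC [26, 13]
  [8] addr=0x5a blk=22 s=2: L1-HIT | VC [26, 13]
  [9] addr=0x68 blk=26 s=2: VC-HIT | VC [22, 13]
  [10] addr=0x19 blk=6 s=2: MISS | VC [22, 13, 26]
  [11] addr=0x29 blk=10 s=2: MISS | VC [13, 26, 6]
  [12] addr=0x18 blk=6 s=2: VC-HIT | VC [13, 26, 10]

SEQ = [MISS, L1-HIT, MISS, L1-HIT, L1-HIT, MISS, L1-HIT, MISS, L1-HIT, VC-HIT, MISS, MISS, VC-HIT]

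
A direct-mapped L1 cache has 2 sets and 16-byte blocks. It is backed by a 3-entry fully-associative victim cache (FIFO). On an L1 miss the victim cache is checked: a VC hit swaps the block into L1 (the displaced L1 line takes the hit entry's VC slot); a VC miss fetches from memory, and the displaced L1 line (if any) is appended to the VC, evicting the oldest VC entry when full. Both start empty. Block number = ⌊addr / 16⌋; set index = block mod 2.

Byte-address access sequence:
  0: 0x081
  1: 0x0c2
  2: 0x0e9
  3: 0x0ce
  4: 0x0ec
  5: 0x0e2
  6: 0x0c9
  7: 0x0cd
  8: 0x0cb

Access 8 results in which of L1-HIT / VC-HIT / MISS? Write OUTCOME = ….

  [0] addr=0x81 blk=8 s=0: MISS | VC []
  [1] addr=0xc2 blk=12 s=0: MISS | VC [8]
  [2] addr=0xe9 blk=14 s=0: MISS | VC [8, 12]
  [3] addr=0xce blk=12 s=0: VC-HIT | VC [8, 14]
  [4] addr=0xec blk=14 s=0: VC-HIT | VC [8, 12]
  [5] addr=0xe2 blk=14 s=0: L1-HIT | VC [8, 12]
  [6] addr=0xc9 blk=12 s=0: VC-HIT | VC [8, 14]
  [7] addr=0xcd blk=12 s=0: L1-HIT | VC [8, 14]
  [8] addr=0xcb blk=12 s=0: L1-HIT | VC [8, 14]

OUTCOME = L1-HIT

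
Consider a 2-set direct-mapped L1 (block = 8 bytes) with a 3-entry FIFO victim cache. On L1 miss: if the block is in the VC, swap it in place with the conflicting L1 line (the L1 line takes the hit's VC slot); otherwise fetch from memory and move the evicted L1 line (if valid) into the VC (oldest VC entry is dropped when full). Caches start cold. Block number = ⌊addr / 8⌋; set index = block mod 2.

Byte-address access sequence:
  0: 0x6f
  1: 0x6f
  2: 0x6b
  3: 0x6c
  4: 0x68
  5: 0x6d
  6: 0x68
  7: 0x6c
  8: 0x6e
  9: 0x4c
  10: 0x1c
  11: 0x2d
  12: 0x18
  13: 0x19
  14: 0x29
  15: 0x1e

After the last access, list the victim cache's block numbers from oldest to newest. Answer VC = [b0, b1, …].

VC = [13, 9, 5]

#0 0x6f→b13/s1 MISS; vc=[]
#1 0x6f→b13/s1 L1-HIT; vc=[]
#2 0x6b→b13/s1 L1-HIT; vc=[]
#3 0x6c→b13/s1 L1-HIT; vc=[]
#4 0x68→b13/s1 L1-HIT; vc=[]
#5 0x6d→b13/s1 L1-HIT; vc=[]
#6 0x68→b13/s1 L1-HIT; vc=[]
#7 0x6c→b13/s1 L1-HIT; vc=[]
#8 0x6e→b13/s1 L1-HIT; vc=[]
#9 0x4c→b9/s1 MISS; vc=[13]
#10 0x1c→b3/s1 MISS; vc=[13,9]
#11 0x2d→b5/s1 MISS; vc=[13,9,3]
#12 0x18→b3/s1 VC-HIT; vc=[13,9,5]
#13 0x19→b3/s1 L1-HIT; vc=[13,9,5]
#14 0x29→b5/s1 VC-HIT; vc=[13,9,3]
#15 0x1e→b3/s1 VC-HIT; vc=[13,9,5]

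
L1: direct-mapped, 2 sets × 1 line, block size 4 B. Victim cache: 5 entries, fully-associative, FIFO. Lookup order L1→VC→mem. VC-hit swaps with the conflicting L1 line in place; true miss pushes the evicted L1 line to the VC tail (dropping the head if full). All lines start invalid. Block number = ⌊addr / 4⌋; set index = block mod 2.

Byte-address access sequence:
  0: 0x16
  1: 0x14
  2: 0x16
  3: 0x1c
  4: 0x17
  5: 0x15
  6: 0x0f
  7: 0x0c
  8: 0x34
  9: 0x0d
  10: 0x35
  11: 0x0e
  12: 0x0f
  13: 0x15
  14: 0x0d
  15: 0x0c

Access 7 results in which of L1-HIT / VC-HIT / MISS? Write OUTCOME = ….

  [0] addr=0x16 blk=5 s=1: MISS | VC []
  [1] addr=0x14 blk=5 s=1: L1-HIT | VC []
  [2] addr=0x16 blk=5 s=1: L1-HIT | VC []
  [3] addr=0x1c blk=7 s=1: MISS | VC [5]
  [4] addr=0x17 blk=5 s=1: VC-HIT | VC [7]
  [5] addr=0x15 blk=5 s=1: L1-HIT | VC [7]
  [6] addr=0xf blk=3 s=1: MISS | VC [7, 5]
  [7] addr=0xc blk=3 s=1: L1-HIT | VC [7, 5]
  [8] addr=0x34 blk=13 s=1: MISS | VC [7, 5, 3]
  [9] addr=0xd blk=3 s=1: VC-HIT | VC [7, 5, 13]
  [10] addr=0x35 blk=13 s=1: VC-HIT | VC [7, 5, 3]
  [11] addr=0xe blk=3 s=1: VC-HIT | VC [7, 5, 13]
  [12] addr=0xf blk=3 s=1: L1-HIT | VC [7, 5, 13]
  [13] addr=0x15 blk=5 s=1: VC-HIT | VC [7, 3, 13]
  [14] addr=0xd blk=3 s=1: VC-HIT | VC [7, 5, 13]
  [15] addr=0xc blk=3 s=1: L1-HIT | VC [7, 5, 13]

OUTCOME = L1-HIT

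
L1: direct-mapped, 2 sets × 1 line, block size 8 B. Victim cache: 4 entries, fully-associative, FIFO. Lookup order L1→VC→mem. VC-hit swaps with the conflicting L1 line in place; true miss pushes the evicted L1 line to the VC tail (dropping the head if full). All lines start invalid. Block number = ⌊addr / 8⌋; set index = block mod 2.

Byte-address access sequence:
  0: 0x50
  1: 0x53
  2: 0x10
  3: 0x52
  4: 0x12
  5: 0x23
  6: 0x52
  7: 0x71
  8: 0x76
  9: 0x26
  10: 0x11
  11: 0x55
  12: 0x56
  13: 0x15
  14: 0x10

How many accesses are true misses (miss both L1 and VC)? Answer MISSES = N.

#0 0x50→b10/s0 MISS; vc=[]
#1 0x53→b10/s0 L1-HIT; vc=[]
#2 0x10→b2/s0 MISS; vc=[10]
#3 0x52→b10/s0 VC-HIT; vc=[2]
#4 0x12→b2/s0 VC-HIT; vc=[10]
#5 0x23→b4/s0 MISS; vc=[10,2]
#6 0x52→b10/s0 VC-HIT; vc=[4,2]
#7 0x71→b14/s0 MISS; vc=[4,2,10]
#8 0x76→b14/s0 L1-HIT; vc=[4,2,10]
#9 0x26→b4/s0 VC-HIT; vc=[14,2,10]
#10 0x11→b2/s0 VC-HIT; vc=[14,4,10]
#11 0x55→b10/s0 VC-HIT; vc=[14,4,2]
#12 0x56→b10/s0 L1-HIT; vc=[14,4,2]
#13 0x15→b2/s0 VC-HIT; vc=[14,4,10]
#14 0x10→b2/s0 L1-HIT; vc=[14,4,10]

MISSES = 4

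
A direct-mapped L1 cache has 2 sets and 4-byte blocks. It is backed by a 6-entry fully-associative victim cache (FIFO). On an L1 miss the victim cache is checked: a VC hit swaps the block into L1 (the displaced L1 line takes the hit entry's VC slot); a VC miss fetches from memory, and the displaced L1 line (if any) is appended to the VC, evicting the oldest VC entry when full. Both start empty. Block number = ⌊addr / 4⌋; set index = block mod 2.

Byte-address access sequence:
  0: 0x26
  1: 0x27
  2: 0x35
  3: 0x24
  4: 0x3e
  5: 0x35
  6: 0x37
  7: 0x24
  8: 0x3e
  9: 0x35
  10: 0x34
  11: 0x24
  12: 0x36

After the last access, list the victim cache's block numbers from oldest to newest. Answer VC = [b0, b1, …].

  [0] addr=0x26 blk=9 s=1: MISS | VC []
  [1] addr=0x27 blk=9 s=1: L1-HIT | VC []
  [2] addr=0x35 blk=13 s=1: MISS | VC [9]
  [3] addr=0x24 blk=9 s=1: VC-HIT | VC [13]
  [4] addr=0x3e blk=15 s=1: MISS | VC [13, 9]
  [5] addr=0x35 blk=13 s=1: VC-HIT | VC [15, 9]
  [6] addr=0x37 blk=13 s=1: L1-HIT | VC [15, 9]
  [7] addr=0x24 blk=9 s=1: VC-HIT | VC [15, 13]
  [8] addr=0x3e blk=15 s=1: VC-HIT | VC [9, 13]
  [9] addr=0x35 blk=13 s=1: VC-HIT | VC [9, 15]
  [10] addr=0x34 blk=13 s=1: L1-HIT | VC [9, 15]
  [11] addr=0x24 blk=9 s=1: VC-HIT | VC [13, 15]
  [12] addr=0x36 blk=13 s=1: VC-HIT | VC [9, 15]

VC = [9, 15]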